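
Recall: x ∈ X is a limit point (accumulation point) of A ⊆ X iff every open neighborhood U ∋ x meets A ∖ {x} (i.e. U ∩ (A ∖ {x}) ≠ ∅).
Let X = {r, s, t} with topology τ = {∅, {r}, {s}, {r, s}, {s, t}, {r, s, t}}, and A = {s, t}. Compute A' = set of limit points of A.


A' = {t}

For each x ∈ X, list the open sets U ∈ τ with x ∈ U, then check whether U ∩ (A ∖ {x}) ≠ ∅ for every such U.
  x = r: open {r} ∋ x has {r} ∩ (A ∖ {r}) = ∅, so x is NOT a limit point.
  x = s: open {s} ∋ x has {s} ∩ (A ∖ {s}) = ∅, so x is NOT a limit point.
  x = t: opens ∋ x are {s, t}, {r, s, t}; each meets A ∖ {t}, so x IS a limit point.
Collecting: A' = {t}.


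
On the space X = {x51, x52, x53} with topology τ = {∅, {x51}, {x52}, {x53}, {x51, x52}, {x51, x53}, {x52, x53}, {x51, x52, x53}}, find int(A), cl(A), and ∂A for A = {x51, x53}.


int(A) = {x51, x53}, cl(A) = {x51, x53}, ∂A = ∅.

Closed sets in (X, τ) are complements of opens:
  closed(X, τ) = {∅, {x51}, {x52}, {x53}, {x51, x52}, {x51, x53}, {x52, x53}, {x51, x52, x53}}.
int(A) = ⋃ {U ∈ τ : U ⊆ A}. Opens contained in A: ∅, {x51}, {x53}, {x51, x53}.
Taking the union of these: int(A) = {x51, x53}.
cl(A) = ⋂ {C closed : A ⊆ C}. Closed sets containing A: {x51, x53}, {x51, x52, x53}.
Intersecting these: cl(A) = {x51, x53}.
∂A = cl(A) ∖ int(A) = {x51, x53} ∖ {x51, x53} = ∅.


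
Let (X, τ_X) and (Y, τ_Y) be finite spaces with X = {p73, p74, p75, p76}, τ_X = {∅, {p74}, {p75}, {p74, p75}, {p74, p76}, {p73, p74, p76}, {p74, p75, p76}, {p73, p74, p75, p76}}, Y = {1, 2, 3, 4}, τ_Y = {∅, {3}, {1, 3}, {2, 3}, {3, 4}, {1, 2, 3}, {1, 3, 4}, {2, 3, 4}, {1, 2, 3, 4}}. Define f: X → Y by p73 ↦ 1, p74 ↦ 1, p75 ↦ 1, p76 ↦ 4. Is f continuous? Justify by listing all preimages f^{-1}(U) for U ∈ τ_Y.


f is NOT continuous.

Compute f^{-1}(U) for each U ∈ τ_Y:
  U = ∅: f^{-1}(U) = ∅ ∈ τ_X ✓.
  U = {3}: f^{-1}(U) = ∅ ∈ τ_X ✓.
  U = {1, 3}: f^{-1}(U) = {p73, p74, p75} ∉ τ_X ✗.
  U = {2, 3}: f^{-1}(U) = ∅ ∈ τ_X ✓.
  U = {3, 4}: f^{-1}(U) = {p76} ∉ τ_X ✗.
  U = {1, 2, 3}: f^{-1}(U) = {p73, p74, p75} ∉ τ_X ✗.
  U = {1, 3, 4}: f^{-1}(U) = {p73, p74, p75, p76} ∈ τ_X ✓.
  U = {2, 3, 4}: f^{-1}(U) = {p76} ∉ τ_X ✗.
  U = {1, 2, 3, 4}: f^{-1}(U) = {p73, p74, p75, p76} ∈ τ_X ✓.
Found U = {1, 3} with f^{-1}(U) = {p73, p74, p75} not in τ_X. Therefore f is NOT continuous.


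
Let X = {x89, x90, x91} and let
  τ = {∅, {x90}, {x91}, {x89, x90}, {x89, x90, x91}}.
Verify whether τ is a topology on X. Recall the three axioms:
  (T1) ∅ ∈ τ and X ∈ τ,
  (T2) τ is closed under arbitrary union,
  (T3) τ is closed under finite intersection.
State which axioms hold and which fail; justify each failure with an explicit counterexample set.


τ is NOT a topology on X.

Axiom (T1): ∅ ∈ τ? Yes; X ∈ τ? Yes.
Axiom (T2/T3): check pairwise unions and intersections of members of τ.
Counterexample for (T2): {x90} ∪ {x91} = {x90, x91} ∉ τ. Therefore τ is NOT a topology.


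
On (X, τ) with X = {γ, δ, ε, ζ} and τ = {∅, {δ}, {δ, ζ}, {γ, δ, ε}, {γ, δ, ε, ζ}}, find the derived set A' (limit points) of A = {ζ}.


A' = ∅

For each x ∈ X, list the open sets U ∈ τ with x ∈ U, then check whether U ∩ (A ∖ {x}) ≠ ∅ for every such U.
  x = γ: open {γ, δ, ε} ∋ x has {γ, δ, ε} ∩ (A ∖ {γ}) = ∅, so x is NOT a limit point.
  x = δ: open {δ} ∋ x has {δ} ∩ (A ∖ {δ}) = ∅, so x is NOT a limit point.
  x = ε: open {γ, δ, ε} ∋ x has {γ, δ, ε} ∩ (A ∖ {ε}) = ∅, so x is NOT a limit point.
  x = ζ: open {δ, ζ} ∋ x has {δ, ζ} ∩ (A ∖ {ζ}) = ∅, so x is NOT a limit point.
Collecting: A' = ∅.


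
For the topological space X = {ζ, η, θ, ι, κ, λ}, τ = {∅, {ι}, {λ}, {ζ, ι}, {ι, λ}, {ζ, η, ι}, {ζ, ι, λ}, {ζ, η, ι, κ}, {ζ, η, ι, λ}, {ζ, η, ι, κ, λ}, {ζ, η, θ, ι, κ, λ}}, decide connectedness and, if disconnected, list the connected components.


(X, τ) is connected.

Find clopen sets (U ∈ τ with X ∖ U ∈ τ):
  U = ∅, X ∖ U = {ζ, η, θ, ι, κ, λ} — both open, so U is clopen.
  U = {ζ, η, θ, ι, κ, λ}, X ∖ U = ∅ — both open, so U is clopen.
Only trivial clopens (∅ and X) exist, so (X, τ) is connected.
Compute connected components by grouping points that agree on all clopens:
  component: {ζ, η, θ, ι, κ, λ}


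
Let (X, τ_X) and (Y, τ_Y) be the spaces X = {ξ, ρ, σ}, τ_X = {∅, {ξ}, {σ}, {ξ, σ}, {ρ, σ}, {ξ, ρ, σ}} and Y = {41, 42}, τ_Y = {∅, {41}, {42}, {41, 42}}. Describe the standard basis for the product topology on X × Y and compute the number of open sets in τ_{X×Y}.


Basis B = {∅ × ∅, {ξ} × {41}, {ξ} × {42}, {σ} × {41}, {σ} × {42}, {ξ} × {41, 42}, {ξ, σ} × {41}, {ξ, σ} × {42}, {ρ, σ} × {41}, {ρ, σ} × {42}, {σ} × {41, 42}, {ξ, ρ, σ} × {41}, {ξ, ρ, σ} × {42}, {ξ, σ} × {41, 42}, {ρ, σ} × {41, 42}, {ξ, ρ, σ} × {41, 42}}; |τ_{X×Y}| = 36.

Enumerate products U × V with U ∈ τ_X, V ∈ τ_Y (deduplicated):
  ∅ × ∅ = {} (∅)
  {ξ} × {41} = {(ξ,41)}
  {ξ} × {42} = {(ξ,42)}
  {σ} × {41} = {(σ,41)}
  {σ} × {42} = {(σ,42)}
  {ξ} × {41, 42} = {(ξ,41), (ξ,42)}
  {ξ, σ} × {41} = {(ξ,41), (σ,41)}
  {ξ, σ} × {42} = {(ξ,42), (σ,42)}
  {ρ, σ} × {41} = {(ρ,41), (σ,41)}
  {ρ, σ} × {42} = {(ρ,42), (σ,42)}
  {σ} × {41, 42} = {(σ,41), (σ,42)}
  {ξ, ρ, σ} × {41} = {(ξ,41), (ρ,41), (σ,41)}
  {ξ, ρ, σ} × {42} = {(ξ,42), (ρ,42), (σ,42)}
  {ξ, σ} × {41, 42} = {(ξ,41), (ξ,42), (σ,41), (σ,42)}
  {ρ, σ} × {41, 42} = {(ρ,41), (ρ,42), (σ,41), (σ,42)}
  {ξ, ρ, σ} × {41, 42} = {(ξ,41), (ξ,42), (ρ,41), (ρ,42), (σ,41), (σ,42)}
These 16 distinct sets form the basis B.
Close under arbitrary unions to get τ_{X×Y}; counting gives |τ_{X×Y}| = 36.


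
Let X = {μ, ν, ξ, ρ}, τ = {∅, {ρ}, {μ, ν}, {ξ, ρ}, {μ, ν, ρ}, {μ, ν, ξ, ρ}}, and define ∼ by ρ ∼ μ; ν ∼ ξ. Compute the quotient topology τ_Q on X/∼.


X/∼ = {[μ=ρ], [ν=ξ]}; |τ_Q| = 2.

Equivalence classes: [μ=ρ], [ν=ξ].
Quotient map π: X → X/∼ sends μ ↦ [μ=ρ], ν ↦ [ν=ξ], ξ ↦ [ν=ξ], ρ ↦ [μ=ρ].
For each subset V ⊆ X/∼, compute π^{-1}(V) ⊆ X and check whether π^{-1}(V) ∈ τ. V is open in τ_Q iff π^{-1}(V) ∈ τ.
  V = {}: π^{-1}(V) = ∅ ∈ τ ✓.
  V = {[μ=ρ]}: π^{-1}(V) = {μ, ρ} ∉ τ ✗.
  V = {[ν=ξ]}: π^{-1}(V) = {ν, ξ} ∉ τ ✗.
  V = {[μ=ρ], [ν=ξ]}: π^{-1}(V) = {μ, ν, ξ, ρ} ∈ τ ✓.
Open sets in the quotient: τ_Q = {{}, {[μ=ρ], [ν=ξ]}} (2 elements).


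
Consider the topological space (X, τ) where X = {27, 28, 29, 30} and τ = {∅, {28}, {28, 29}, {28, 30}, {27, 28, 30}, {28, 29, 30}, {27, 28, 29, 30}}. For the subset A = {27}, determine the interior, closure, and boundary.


int(A) = ∅, cl(A) = {27}, ∂A = {27}.

Closed sets in (X, τ) are complements of opens:
  closed(X, τ) = {∅, {27}, {29}, {27, 29}, {27, 30}, {27, 29, 30}, {27, 28, 29, 30}}.
int(A) = ⋃ {U ∈ τ : U ⊆ A}. Opens contained in A: ∅.
Taking the union of these: int(A) = ∅.
cl(A) = ⋂ {C closed : A ⊆ C}. Closed sets containing A: {27}, {27, 29}, {27, 30}, {27, 29, 30}, {27, 28, 29, 30}.
Intersecting these: cl(A) = {27}.
∂A = cl(A) ∖ int(A) = {27} ∖ ∅ = {27}.


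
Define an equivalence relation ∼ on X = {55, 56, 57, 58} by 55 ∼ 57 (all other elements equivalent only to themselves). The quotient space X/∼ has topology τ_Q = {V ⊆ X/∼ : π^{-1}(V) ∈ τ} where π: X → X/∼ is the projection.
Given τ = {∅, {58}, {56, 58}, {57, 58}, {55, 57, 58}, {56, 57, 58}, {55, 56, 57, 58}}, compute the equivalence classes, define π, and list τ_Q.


X/∼ = {[55=57], [56], [58]}; |τ_Q| = 5.

Equivalence classes: [55=57], [56], [58].
Quotient map π: X → X/∼ sends 55 ↦ [55=57], 56 ↦ [56], 57 ↦ [55=57], 58 ↦ [58].
For each subset V ⊆ X/∼, compute π^{-1}(V) ⊆ X and check whether π^{-1}(V) ∈ τ. V is open in τ_Q iff π^{-1}(V) ∈ τ.
  V = {}: π^{-1}(V) = ∅ ∈ τ ✓.
  V = {[55=57]}: π^{-1}(V) = {55, 57} ∉ τ ✗.
  V = {[56]}: π^{-1}(V) = {56} ∉ τ ✗.
  V = {[55=57], [56]}: π^{-1}(V) = {55, 56, 57} ∉ τ ✗.
  V = {[58]}: π^{-1}(V) = {58} ∈ τ ✓.
  V = {[55=57], [58]}: π^{-1}(V) = {55, 57, 58} ∈ τ ✓.
  V = {[56], [58]}: π^{-1}(V) = {56, 58} ∈ τ ✓.
  V = {[55=57], [56], [58]}: π^{-1}(V) = {55, 56, 57, 58} ∈ τ ✓.
Open sets in the quotient: τ_Q = {{}, {[58]}, {[55=57], [58]}, {[56], [58]}, {[55=57], [56], [58]}} (5 elements).


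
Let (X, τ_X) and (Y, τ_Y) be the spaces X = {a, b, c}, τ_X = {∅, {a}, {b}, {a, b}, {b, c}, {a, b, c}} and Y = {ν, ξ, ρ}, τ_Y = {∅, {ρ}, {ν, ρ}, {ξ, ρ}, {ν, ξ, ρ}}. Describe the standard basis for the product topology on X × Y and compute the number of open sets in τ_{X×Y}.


Basis B = {∅ × ∅, {a} × {ρ}, {b} × {ρ}, {a} × {ν, ρ}, {a} × {ξ, ρ}, {a, b} × {ρ}, {b} × {ν, ρ}, {b} × {ξ, ρ}, {b, c} × {ρ}, {a} × {ν, ξ, ρ}, {a, b, c} × {ρ}, {b} × {ν, ξ, ρ}, {a, b} × {ν, ρ}, {a, b} × {ξ, ρ}, {b, c} × {ν, ρ}, {b, c} × {ξ, ρ}, {a, b} × {ν, ξ, ρ}, {a, b, c} × {ν, ρ}, {a, b, c} × {ξ, ρ}, {b, c} × {ν, ξ, ρ}, {a, b, c} × {ν, ξ, ρ}}; |τ_{X×Y}| = 70.

Enumerate products U × V with U ∈ τ_X, V ∈ τ_Y (deduplicated):
  ∅ × ∅ = {} (∅)
  {a} × {ρ} = {(a,ρ)}
  {b} × {ρ} = {(b,ρ)}
  {a} × {ν, ρ} = {(a,ν), (a,ρ)}
  {a} × {ξ, ρ} = {(a,ξ), (a,ρ)}
  {a, b} × {ρ} = {(a,ρ), (b,ρ)}
  {b} × {ν, ρ} = {(b,ν), (b,ρ)}
  {b} × {ξ, ρ} = {(b,ξ), (b,ρ)}
  {b, c} × {ρ} = {(b,ρ), (c,ρ)}
  {a} × {ν, ξ, ρ} = {(a,ν), (a,ξ), (a,ρ)}
  {a, b, c} × {ρ} = {(a,ρ), (b,ρ), (c,ρ)}
  {b} × {ν, ξ, ρ} = {(b,ν), (b,ξ), (b,ρ)}
  {a, b} × {ν, ρ} = {(a,ν), (a,ρ), (b,ν), (b,ρ)}
  {a, b} × {ξ, ρ} = {(a,ξ), (a,ρ), (b,ξ), (b,ρ)}
  {b, c} × {ν, ρ} = {(b,ν), (b,ρ), (c,ν), (c,ρ)}
  {b, c} × {ξ, ρ} = {(b,ξ), (b,ρ), (c,ξ), (c,ρ)}
  {a, b} × {ν, ξ, ρ} = {(a,ν), (a,ξ), (a,ρ), (b,ν), (b,ξ), (b,ρ)}
  {a, b, c} × {ν, ρ} = {(a,ν), (a,ρ), (b,ν), (b,ρ), (c,ν), (c,ρ)}
  {a, b, c} × {ξ, ρ} = {(a,ξ), (a,ρ), (b,ξ), (b,ρ), (c,ξ), (c,ρ)}
  {b, c} × {ν, ξ, ρ} = {(b,ν), (b,ξ), (b,ρ), (c,ν), (c,ξ), (c,ρ)}
  {a, b, c} × {ν, ξ, ρ} = {(a,ν), (a,ξ), (a,ρ), (b,ν), (b,ξ), (b,ρ), (c,ν), (c,ξ), (c,ρ)}
These 21 distinct sets form the basis B.
Close under arbitrary unions to get τ_{X×Y}; counting gives |τ_{X×Y}| = 70.


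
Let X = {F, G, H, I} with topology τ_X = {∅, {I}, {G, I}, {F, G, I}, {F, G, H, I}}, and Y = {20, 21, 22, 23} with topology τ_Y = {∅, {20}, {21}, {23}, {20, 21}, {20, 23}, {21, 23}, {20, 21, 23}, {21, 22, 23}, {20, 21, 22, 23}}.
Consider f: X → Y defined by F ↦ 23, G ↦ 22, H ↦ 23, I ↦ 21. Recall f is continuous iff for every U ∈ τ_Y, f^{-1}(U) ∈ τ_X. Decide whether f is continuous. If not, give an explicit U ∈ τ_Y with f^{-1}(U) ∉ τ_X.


f is NOT continuous.

Compute f^{-1}(U) for each U ∈ τ_Y:
  U = ∅: f^{-1}(U) = ∅ ∈ τ_X ✓.
  U = {20}: f^{-1}(U) = ∅ ∈ τ_X ✓.
  U = {21}: f^{-1}(U) = {I} ∈ τ_X ✓.
  U = {23}: f^{-1}(U) = {F, H} ∉ τ_X ✗.
  U = {20, 21}: f^{-1}(U) = {I} ∈ τ_X ✓.
  U = {20, 23}: f^{-1}(U) = {F, H} ∉ τ_X ✗.
  U = {21, 23}: f^{-1}(U) = {F, H, I} ∉ τ_X ✗.
  U = {20, 21, 23}: f^{-1}(U) = {F, H, I} ∉ τ_X ✗.
  U = {21, 22, 23}: f^{-1}(U) = {F, G, H, I} ∈ τ_X ✓.
  U = {20, 21, 22, 23}: f^{-1}(U) = {F, G, H, I} ∈ τ_X ✓.
Found U = {23} with f^{-1}(U) = {F, H} not in τ_X. Therefore f is NOT continuous.


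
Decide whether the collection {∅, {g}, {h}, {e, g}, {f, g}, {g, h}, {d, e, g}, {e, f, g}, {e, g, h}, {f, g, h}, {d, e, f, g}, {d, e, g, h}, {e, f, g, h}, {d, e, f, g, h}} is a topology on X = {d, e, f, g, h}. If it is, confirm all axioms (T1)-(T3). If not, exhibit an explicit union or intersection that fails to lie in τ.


τ IS a topology on X.

Axiom (T1): ∅ ∈ τ? Yes; X ∈ τ? Yes.
Axiom (T2/T3): check pairwise unions and intersections of members of τ.
All pairwise intersections and unions checked — each lies in τ. Therefore τ satisfies (T1), (T2), (T3): it IS a topology on X.


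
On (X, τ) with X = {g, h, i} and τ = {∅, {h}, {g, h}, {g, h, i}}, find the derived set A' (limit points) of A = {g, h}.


A' = {g, i}

For each x ∈ X, list the open sets U ∈ τ with x ∈ U, then check whether U ∩ (A ∖ {x}) ≠ ∅ for every such U.
  x = g: opens ∋ x are {g, h}, {g, h, i}; each meets A ∖ {g}, so x IS a limit point.
  x = h: open {h} ∋ x has {h} ∩ (A ∖ {h}) = ∅, so x is NOT a limit point.
  x = i: opens ∋ x are {g, h, i}; each meets A ∖ {i}, so x IS a limit point.
Collecting: A' = {g, i}.


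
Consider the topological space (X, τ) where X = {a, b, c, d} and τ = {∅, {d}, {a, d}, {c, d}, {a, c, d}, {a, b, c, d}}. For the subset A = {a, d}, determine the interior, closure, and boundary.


int(A) = {a, d}, cl(A) = {a, b, c, d}, ∂A = {b, c}.

Closed sets in (X, τ) are complements of opens:
  closed(X, τ) = {∅, {b}, {a, b}, {b, c}, {a, b, c}, {a, b, c, d}}.
int(A) = ⋃ {U ∈ τ : U ⊆ A}. Opens contained in A: ∅, {d}, {a, d}.
Taking the union of these: int(A) = {a, d}.
cl(A) = ⋂ {C closed : A ⊆ C}. Closed sets containing A: {a, b, c, d}.
Intersecting these: cl(A) = {a, b, c, d}.
∂A = cl(A) ∖ int(A) = {a, b, c, d} ∖ {a, d} = {b, c}.


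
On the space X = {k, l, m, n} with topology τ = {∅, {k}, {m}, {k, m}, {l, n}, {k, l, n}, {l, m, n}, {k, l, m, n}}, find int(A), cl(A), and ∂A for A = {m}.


int(A) = {m}, cl(A) = {m}, ∂A = ∅.

Closed sets in (X, τ) are complements of opens:
  closed(X, τ) = {∅, {k}, {m}, {k, m}, {l, n}, {k, l, n}, {l, m, n}, {k, l, m, n}}.
int(A) = ⋃ {U ∈ τ : U ⊆ A}. Opens contained in A: ∅, {m}.
Taking the union of these: int(A) = {m}.
cl(A) = ⋂ {C closed : A ⊆ C}. Closed sets containing A: {m}, {k, m}, {l, m, n}, {k, l, m, n}.
Intersecting these: cl(A) = {m}.
∂A = cl(A) ∖ int(A) = {m} ∖ {m} = ∅.


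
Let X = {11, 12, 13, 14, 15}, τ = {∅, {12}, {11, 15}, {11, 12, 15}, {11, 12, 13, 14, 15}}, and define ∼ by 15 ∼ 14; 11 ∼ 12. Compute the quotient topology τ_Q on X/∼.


X/∼ = {[11=12], [13], [14=15]}; |τ_Q| = 2.

Equivalence classes: [11=12], [13], [14=15].
Quotient map π: X → X/∼ sends 11 ↦ [11=12], 12 ↦ [11=12], 13 ↦ [13], 14 ↦ [14=15], 15 ↦ [14=15].
For each subset V ⊆ X/∼, compute π^{-1}(V) ⊆ X and check whether π^{-1}(V) ∈ τ. V is open in τ_Q iff π^{-1}(V) ∈ τ.
  V = {}: π^{-1}(V) = ∅ ∈ τ ✓.
  V = {[11=12]}: π^{-1}(V) = {11, 12} ∉ τ ✗.
  V = {[13]}: π^{-1}(V) = {13} ∉ τ ✗.
  V = {[11=12], [13]}: π^{-1}(V) = {11, 12, 13} ∉ τ ✗.
  V = {[14=15]}: π^{-1}(V) = {14, 15} ∉ τ ✗.
  V = {[11=12], [14=15]}: π^{-1}(V) = {11, 12, 14, 15} ∉ τ ✗.
  V = {[13], [14=15]}: π^{-1}(V) = {13, 14, 15} ∉ τ ✗.
  V = {[11=12], [13], [14=15]}: π^{-1}(V) = {11, 12, 13, 14, 15} ∈ τ ✓.
Open sets in the quotient: τ_Q = {{}, {[11=12], [13], [14=15]}} (2 elements).


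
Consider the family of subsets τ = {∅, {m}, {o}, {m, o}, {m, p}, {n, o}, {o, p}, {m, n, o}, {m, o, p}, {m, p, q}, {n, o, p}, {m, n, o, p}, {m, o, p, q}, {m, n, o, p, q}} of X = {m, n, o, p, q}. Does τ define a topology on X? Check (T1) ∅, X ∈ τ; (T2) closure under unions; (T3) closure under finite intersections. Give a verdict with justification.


τ is NOT a topology on X.

Axiom (T1): ∅ ∈ τ? Yes; X ∈ τ? Yes.
Axiom (T2/T3): check pairwise unions and intersections of members of τ.
Counterexample for (T3): {m, p} ∩ {o, p} = {p} ∉ τ. Therefore τ is NOT a topology.


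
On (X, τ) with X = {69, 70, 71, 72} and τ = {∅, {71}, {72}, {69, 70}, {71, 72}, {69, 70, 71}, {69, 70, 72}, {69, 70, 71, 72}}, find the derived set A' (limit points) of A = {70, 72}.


A' = {69}

For each x ∈ X, list the open sets U ∈ τ with x ∈ U, then check whether U ∩ (A ∖ {x}) ≠ ∅ for every such U.
  x = 69: opens ∋ x are {69, 70}, {69, 70, 71}, {69, 70, 72}, {69, 70, 71, 72}; each meets A ∖ {69}, so x IS a limit point.
  x = 70: open {69, 70} ∋ x has {69, 70} ∩ (A ∖ {70}) = ∅, so x is NOT a limit point.
  x = 71: open {71} ∋ x has {71} ∩ (A ∖ {71}) = ∅, so x is NOT a limit point.
  x = 72: open {72} ∋ x has {72} ∩ (A ∖ {72}) = ∅, so x is NOT a limit point.
Collecting: A' = {69}.


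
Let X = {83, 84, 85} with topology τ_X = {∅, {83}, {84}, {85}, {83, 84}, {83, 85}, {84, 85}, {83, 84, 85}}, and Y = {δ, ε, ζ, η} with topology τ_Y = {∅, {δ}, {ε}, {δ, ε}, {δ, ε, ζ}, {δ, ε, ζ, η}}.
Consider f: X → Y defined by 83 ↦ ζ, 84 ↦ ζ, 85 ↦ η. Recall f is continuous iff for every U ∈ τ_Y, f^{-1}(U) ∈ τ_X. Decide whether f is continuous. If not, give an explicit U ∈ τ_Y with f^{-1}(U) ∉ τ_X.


f IS continuous.

Compute f^{-1}(U) for each U ∈ τ_Y:
  U = ∅: f^{-1}(U) = ∅ ∈ τ_X ✓.
  U = {δ}: f^{-1}(U) = ∅ ∈ τ_X ✓.
  U = {ε}: f^{-1}(U) = ∅ ∈ τ_X ✓.
  U = {δ, ε}: f^{-1}(U) = ∅ ∈ τ_X ✓.
  U = {δ, ε, ζ}: f^{-1}(U) = {83, 84} ∈ τ_X ✓.
  U = {δ, ε, ζ, η}: f^{-1}(U) = {83, 84, 85} ∈ τ_X ✓.
Every preimage lies in τ_X, so f IS continuous.


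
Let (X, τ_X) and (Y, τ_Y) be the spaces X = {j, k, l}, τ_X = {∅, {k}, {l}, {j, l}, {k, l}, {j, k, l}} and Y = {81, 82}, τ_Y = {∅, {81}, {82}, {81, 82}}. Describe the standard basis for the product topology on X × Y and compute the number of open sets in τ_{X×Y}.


Basis B = {∅ × ∅, {k} × {81}, {k} × {82}, {l} × {81}, {l} × {82}, {j, l} × {81}, {j, l} × {82}, {k} × {81, 82}, {k, l} × {81}, {k, l} × {82}, {l} × {81, 82}, {j, k, l} × {81}, {j, k, l} × {82}, {j, l} × {81, 82}, {k, l} × {81, 82}, {j, k, l} × {81, 82}}; |τ_{X×Y}| = 36.

Enumerate products U × V with U ∈ τ_X, V ∈ τ_Y (deduplicated):
  ∅ × ∅ = {} (∅)
  {k} × {81} = {(k,81)}
  {k} × {82} = {(k,82)}
  {l} × {81} = {(l,81)}
  {l} × {82} = {(l,82)}
  {j, l} × {81} = {(j,81), (l,81)}
  {j, l} × {82} = {(j,82), (l,82)}
  {k} × {81, 82} = {(k,81), (k,82)}
  {k, l} × {81} = {(k,81), (l,81)}
  {k, l} × {82} = {(k,82), (l,82)}
  {l} × {81, 82} = {(l,81), (l,82)}
  {j, k, l} × {81} = {(j,81), (k,81), (l,81)}
  {j, k, l} × {82} = {(j,82), (k,82), (l,82)}
  {j, l} × {81, 82} = {(j,81), (j,82), (l,81), (l,82)}
  {k, l} × {81, 82} = {(k,81), (k,82), (l,81), (l,82)}
  {j, k, l} × {81, 82} = {(j,81), (j,82), (k,81), (k,82), (l,81), (l,82)}
These 16 distinct sets form the basis B.
Close under arbitrary unions to get τ_{X×Y}; counting gives |τ_{X×Y}| = 36.


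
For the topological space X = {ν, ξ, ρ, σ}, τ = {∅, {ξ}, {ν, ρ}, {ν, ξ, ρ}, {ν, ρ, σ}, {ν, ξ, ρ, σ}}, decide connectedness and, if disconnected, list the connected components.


(X, τ) is disconnected; components = [{ξ}, {ν, ρ, σ}].

Find clopen sets (U ∈ τ with X ∖ U ∈ τ):
  U = ∅, X ∖ U = {ν, ξ, ρ, σ} — both open, so U is clopen.
  U = {ξ}, X ∖ U = {ν, ρ, σ} — both open, so U is clopen.
  U = {ν, ρ, σ}, X ∖ U = {ξ} — both open, so U is clopen.
  U = {ν, ξ, ρ, σ}, X ∖ U = ∅ — both open, so U is clopen.
Nontrivial clopen(s) exist: e.g. {ξ}. So (X, τ) is disconnected.
Compute connected components by grouping points that agree on all clopens:
  component: {ξ}
  component: {ν, ρ, σ}


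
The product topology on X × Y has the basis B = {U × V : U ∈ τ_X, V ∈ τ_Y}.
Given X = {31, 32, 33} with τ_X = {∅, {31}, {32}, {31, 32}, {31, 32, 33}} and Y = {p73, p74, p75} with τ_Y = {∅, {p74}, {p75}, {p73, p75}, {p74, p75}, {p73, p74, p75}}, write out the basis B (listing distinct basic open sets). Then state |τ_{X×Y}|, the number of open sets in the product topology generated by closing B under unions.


Basis B = {∅ × ∅, {31} × {p74}, {31} × {p75}, {32} × {p74}, {32} × {p75}, {31} × {p73, p75}, {31} × {p74, p75}, {31, 32} × {p74}, {31, 32} × {p75}, {32} × {p73, p75}, {32} × {p74, p75}, {31} × {p73, p74, p75}, {31, 32, 33} × {p74}, {31, 32, 33} × {p75}, {32} × {p73, p74, p75}, {31, 32} × {p73, p75}, {31, 32} × {p74, p75}, {31, 32} × {p73, p74, p75}, {31, 32, 33} × {p73, p75}, {31, 32, 33} × {p74, p75}, {31, 32, 33} × {p73, p74, p75}}; |τ_{X×Y}| = 70.

Enumerate products U × V with U ∈ τ_X, V ∈ τ_Y (deduplicated):
  ∅ × ∅ = {} (∅)
  {31} × {p74} = {(31,p74)}
  {31} × {p75} = {(31,p75)}
  {32} × {p74} = {(32,p74)}
  {32} × {p75} = {(32,p75)}
  {31} × {p73, p75} = {(31,p73), (31,p75)}
  {31} × {p74, p75} = {(31,p74), (31,p75)}
  {31, 32} × {p74} = {(31,p74), (32,p74)}
  {31, 32} × {p75} = {(31,p75), (32,p75)}
  {32} × {p73, p75} = {(32,p73), (32,p75)}
  {32} × {p74, p75} = {(32,p74), (32,p75)}
  {31} × {p73, p74, p75} = {(31,p73), (31,p74), (31,p75)}
  {31, 32, 33} × {p74} = {(31,p74), (32,p74), (33,p74)}
  {31, 32, 33} × {p75} = {(31,p75), (32,p75), (33,p75)}
  {32} × {p73, p74, p75} = {(32,p73), (32,p74), (32,p75)}
  {31, 32} × {p73, p75} = {(31,p73), (31,p75), (32,p73), (32,p75)}
  {31, 32} × {p74, p75} = {(31,p74), (31,p75), (32,p74), (32,p75)}
  {31, 32} × {p73, p74, p75} = {(31,p73), (31,p74), (31,p75), (32,p73), (32,p74), (32,p75)}
  {31, 32, 33} × {p73, p75} = {(31,p73), (31,p75), (32,p73), (32,p75), (33,p73), (33,p75)}
  {31, 32, 33} × {p74, p75} = {(31,p74), (31,p75), (32,p74), (32,p75), (33,p74), (33,p75)}
  {31, 32, 33} × {p73, p74, p75} = {(31,p73), (31,p74), (31,p75), (32,p73), (32,p74), (32,p75), (33,p73), (33,p74), (33,p75)}
These 21 distinct sets form the basis B.
Close under arbitrary unions to get τ_{X×Y}; counting gives |τ_{X×Y}| = 70.


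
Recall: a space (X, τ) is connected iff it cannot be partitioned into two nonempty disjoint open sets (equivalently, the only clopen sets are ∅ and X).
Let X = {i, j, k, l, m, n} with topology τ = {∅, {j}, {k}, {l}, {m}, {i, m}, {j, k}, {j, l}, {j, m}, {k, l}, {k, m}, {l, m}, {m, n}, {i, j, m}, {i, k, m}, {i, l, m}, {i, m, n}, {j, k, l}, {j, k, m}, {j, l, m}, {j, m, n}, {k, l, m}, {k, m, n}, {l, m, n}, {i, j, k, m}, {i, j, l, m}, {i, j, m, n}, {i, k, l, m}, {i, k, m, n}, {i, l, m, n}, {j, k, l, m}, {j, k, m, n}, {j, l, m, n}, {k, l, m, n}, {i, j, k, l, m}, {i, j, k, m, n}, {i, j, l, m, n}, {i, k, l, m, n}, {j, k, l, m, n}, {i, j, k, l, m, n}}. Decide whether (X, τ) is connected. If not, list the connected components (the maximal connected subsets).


(X, τ) is disconnected; components = [{j}, {k}, {l}, {i, m, n}].

Find clopen sets (U ∈ τ with X ∖ U ∈ τ):
  U = ∅, X ∖ U = {i, j, k, l, m, n} — both open, so U is clopen.
  U = {j}, X ∖ U = {i, k, l, m, n} — both open, so U is clopen.
  U = {k}, X ∖ U = {i, j, l, m, n} — both open, so U is clopen.
  U = {l}, X ∖ U = {i, j, k, m, n} — both open, so U is clopen.
  U = {j, k}, X ∖ U = {i, l, m, n} — both open, so U is clopen.
  U = {j, l}, X ∖ U = {i, k, m, n} — both open, so U is clopen.
  U = {k, l}, X ∖ U = {i, j, m, n} — both open, so U is clopen.
  U = {i, m, n}, X ∖ U = {j, k, l} — both open, so U is clopen.
  U = {j, k, l}, X ∖ U = {i, m, n} — both open, so U is clopen.
  U = {i, j, m, n}, X ∖ U = {k, l} — both open, so U is clopen.
  U = {i, k, m, n}, X ∖ U = {j, l} — both open, so U is clopen.
  U = {i, l, m, n}, X ∖ U = {j, k} — both open, so U is clopen.
  U = {i, j, k, m, n}, X ∖ U = {l} — both open, so U is clopen.
  U = {i, j, l, m, n}, X ∖ U = {k} — both open, so U is clopen.
  U = {i, k, l, m, n}, X ∖ U = {j} — both open, so U is clopen.
  U = {i, j, k, l, m, n}, X ∖ U = ∅ — both open, so U is clopen.
Nontrivial clopen(s) exist: e.g. {i, k, m, n}. So (X, τ) is disconnected.
Compute connected components by grouping points that agree on all clopens:
  component: {j}
  component: {k}
  component: {l}
  component: {i, m, n}


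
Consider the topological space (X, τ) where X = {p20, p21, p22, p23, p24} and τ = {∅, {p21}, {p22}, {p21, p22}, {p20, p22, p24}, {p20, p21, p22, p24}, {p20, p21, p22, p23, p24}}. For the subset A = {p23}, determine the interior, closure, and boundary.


int(A) = ∅, cl(A) = {p23}, ∂A = {p23}.

Closed sets in (X, τ) are complements of opens:
  closed(X, τ) = {∅, {p23}, {p21, p23}, {p20, p23, p24}, {p20, p21, p23, p24}, {p20, p22, p23, p24}, {p20, p21, p22, p23, p24}}.
int(A) = ⋃ {U ∈ τ : U ⊆ A}. Opens contained in A: ∅.
Taking the union of these: int(A) = ∅.
cl(A) = ⋂ {C closed : A ⊆ C}. Closed sets containing A: {p23}, {p21, p23}, {p20, p23, p24}, {p20, p21, p23, p24}, {p20, p22, p23, p24}, {p20, p21, p22, p23, p24}.
Intersecting these: cl(A) = {p23}.
∂A = cl(A) ∖ int(A) = {p23} ∖ ∅ = {p23}.


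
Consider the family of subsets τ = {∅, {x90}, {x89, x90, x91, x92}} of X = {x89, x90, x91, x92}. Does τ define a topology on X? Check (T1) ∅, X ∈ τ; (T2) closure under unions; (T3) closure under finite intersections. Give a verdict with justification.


τ IS a topology on X.

Axiom (T1): ∅ ∈ τ? Yes; X ∈ τ? Yes.
Axiom (T2/T3): check pairwise unions and intersections of members of τ.
All pairwise intersections and unions checked — each lies in τ. Therefore τ satisfies (T1), (T2), (T3): it IS a topology on X.


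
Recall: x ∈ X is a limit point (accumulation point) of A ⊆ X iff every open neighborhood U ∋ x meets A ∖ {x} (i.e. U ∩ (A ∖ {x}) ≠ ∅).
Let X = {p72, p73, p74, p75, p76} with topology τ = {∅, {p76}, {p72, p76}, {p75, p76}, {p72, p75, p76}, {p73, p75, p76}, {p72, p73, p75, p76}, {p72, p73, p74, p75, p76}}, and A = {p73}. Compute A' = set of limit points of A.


A' = {p74}

For each x ∈ X, list the open sets U ∈ τ with x ∈ U, then check whether U ∩ (A ∖ {x}) ≠ ∅ for every such U.
  x = p72: open {p72, p76} ∋ x has {p72, p76} ∩ (A ∖ {p72}) = ∅, so x is NOT a limit point.
  x = p73: open {p73, p75, p76} ∋ x has {p73, p75, p76} ∩ (A ∖ {p73}) = ∅, so x is NOT a limit point.
  x = p74: opens ∋ x are {p72, p73, p74, p75, p76}; each meets A ∖ {p74}, so x IS a limit point.
  x = p75: open {p75, p76} ∋ x has {p75, p76} ∩ (A ∖ {p75}) = ∅, so x is NOT a limit point.
  x = p76: open {p76} ∋ x has {p76} ∩ (A ∖ {p76}) = ∅, so x is NOT a limit point.
Collecting: A' = {p74}.


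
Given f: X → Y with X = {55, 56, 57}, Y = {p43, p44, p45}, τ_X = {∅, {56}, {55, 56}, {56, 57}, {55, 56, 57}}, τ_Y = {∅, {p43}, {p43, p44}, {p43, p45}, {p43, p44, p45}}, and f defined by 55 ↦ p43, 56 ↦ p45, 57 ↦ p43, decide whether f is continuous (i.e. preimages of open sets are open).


f is NOT continuous.

Compute f^{-1}(U) for each U ∈ τ_Y:
  U = ∅: f^{-1}(U) = ∅ ∈ τ_X ✓.
  U = {p43}: f^{-1}(U) = {55, 57} ∉ τ_X ✗.
  U = {p43, p44}: f^{-1}(U) = {55, 57} ∉ τ_X ✗.
  U = {p43, p45}: f^{-1}(U) = {55, 56, 57} ∈ τ_X ✓.
  U = {p43, p44, p45}: f^{-1}(U) = {55, 56, 57} ∈ τ_X ✓.
Found U = {p43} with f^{-1}(U) = {55, 57} not in τ_X. Therefore f is NOT continuous.


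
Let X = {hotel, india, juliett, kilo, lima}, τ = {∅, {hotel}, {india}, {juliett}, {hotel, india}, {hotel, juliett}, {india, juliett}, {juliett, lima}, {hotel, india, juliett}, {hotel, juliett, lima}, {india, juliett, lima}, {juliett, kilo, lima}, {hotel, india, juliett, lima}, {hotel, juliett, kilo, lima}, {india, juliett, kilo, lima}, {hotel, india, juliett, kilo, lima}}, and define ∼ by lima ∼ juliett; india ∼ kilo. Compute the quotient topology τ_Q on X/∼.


X/∼ = {[hotel], [india=kilo], [juliett=lima]}; |τ_Q| = 6.

Equivalence classes: [hotel], [india=kilo], [juliett=lima].
Quotient map π: X → X/∼ sends hotel ↦ [hotel], india ↦ [india=kilo], juliett ↦ [juliett=lima], kilo ↦ [india=kilo], lima ↦ [juliett=lima].
For each subset V ⊆ X/∼, compute π^{-1}(V) ⊆ X and check whether π^{-1}(V) ∈ τ. V is open in τ_Q iff π^{-1}(V) ∈ τ.
  V = {}: π^{-1}(V) = ∅ ∈ τ ✓.
  V = {[hotel]}: π^{-1}(V) = {hotel} ∈ τ ✓.
  V = {[india=kilo]}: π^{-1}(V) = {india, kilo} ∉ τ ✗.
  V = {[hotel], [india=kilo]}: π^{-1}(V) = {hotel, india, kilo} ∉ τ ✗.
  V = {[juliett=lima]}: π^{-1}(V) = {juliett, lima} ∈ τ ✓.
  V = {[hotel], [juliett=lima]}: π^{-1}(V) = {hotel, juliett, lima} ∈ τ ✓.
  V = {[india=kilo], [juliett=lima]}: π^{-1}(V) = {india, juliett, kilo, lima} ∈ τ ✓.
  V = {[hotel], [india=kilo], [juliett=lima]}: π^{-1}(V) = {hotel, india, juliett, kilo, lima} ∈ τ ✓.
Open sets in the quotient: τ_Q = {{}, {[hotel]}, {[juliett=lima]}, {[hotel], [juliett=lima]}, {[india=kilo], [juliett=lima]}, {[hotel], [india=kilo], [juliett=lima]}} (6 elements).


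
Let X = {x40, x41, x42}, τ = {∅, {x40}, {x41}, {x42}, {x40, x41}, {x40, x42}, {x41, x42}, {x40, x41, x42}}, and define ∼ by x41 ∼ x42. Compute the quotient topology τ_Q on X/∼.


X/∼ = {[x40], [x41=x42]}; |τ_Q| = 4.

Equivalence classes: [x40], [x41=x42].
Quotient map π: X → X/∼ sends x40 ↦ [x40], x41 ↦ [x41=x42], x42 ↦ [x41=x42].
For each subset V ⊆ X/∼, compute π^{-1}(V) ⊆ X and check whether π^{-1}(V) ∈ τ. V is open in τ_Q iff π^{-1}(V) ∈ τ.
  V = {}: π^{-1}(V) = ∅ ∈ τ ✓.
  V = {[x40]}: π^{-1}(V) = {x40} ∈ τ ✓.
  V = {[x41=x42]}: π^{-1}(V) = {x41, x42} ∈ τ ✓.
  V = {[x40], [x41=x42]}: π^{-1}(V) = {x40, x41, x42} ∈ τ ✓.
Open sets in the quotient: τ_Q = {{}, {[x40]}, {[x41=x42]}, {[x40], [x41=x42]}} (4 elements).


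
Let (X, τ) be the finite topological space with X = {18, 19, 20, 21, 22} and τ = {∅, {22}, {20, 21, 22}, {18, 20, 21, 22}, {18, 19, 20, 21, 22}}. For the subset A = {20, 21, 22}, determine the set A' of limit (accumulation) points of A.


A' = {18, 19, 20, 21}

For each x ∈ X, list the open sets U ∈ τ with x ∈ U, then check whether U ∩ (A ∖ {x}) ≠ ∅ for every such U.
  x = 18: opens ∋ x are {18, 20, 21, 22}, {18, 19, 20, 21, 22}; each meets A ∖ {18}, so x IS a limit point.
  x = 19: opens ∋ x are {18, 19, 20, 21, 22}; each meets A ∖ {19}, so x IS a limit point.
  x = 20: opens ∋ x are {20, 21, 22}, {18, 20, 21, 22}, {18, 19, 20, 21, 22}; each meets A ∖ {20}, so x IS a limit point.
  x = 21: opens ∋ x are {20, 21, 22}, {18, 20, 21, 22}, {18, 19, 20, 21, 22}; each meets A ∖ {21}, so x IS a limit point.
  x = 22: open {22} ∋ x has {22} ∩ (A ∖ {22}) = ∅, so x is NOT a limit point.
Collecting: A' = {18, 19, 20, 21}.


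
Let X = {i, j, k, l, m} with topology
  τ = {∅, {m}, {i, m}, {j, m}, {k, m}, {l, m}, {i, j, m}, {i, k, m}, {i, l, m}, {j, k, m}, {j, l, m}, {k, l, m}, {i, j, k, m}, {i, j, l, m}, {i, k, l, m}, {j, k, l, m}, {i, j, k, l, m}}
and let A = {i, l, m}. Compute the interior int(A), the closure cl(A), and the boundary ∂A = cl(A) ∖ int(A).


int(A) = {i, l, m}, cl(A) = {i, j, k, l, m}, ∂A = {j, k}.

Closed sets in (X, τ) are complements of opens:
  closed(X, τ) = {∅, {i}, {j}, {k}, {l}, {i, j}, {i, k}, {i, l}, {j, k}, {j, l}, {k, l}, {i, j, k}, {i, j, l}, {i, k, l}, {j, k, l}, {i, j, k, l}, {i, j, k, l, m}}.
int(A) = ⋃ {U ∈ τ : U ⊆ A}. Opens contained in A: ∅, {m}, {i, m}, {l, m}, {i, l, m}.
Taking the union of these: int(A) = {i, l, m}.
cl(A) = ⋂ {C closed : A ⊆ C}. Closed sets containing A: {i, j, k, l, m}.
Intersecting these: cl(A) = {i, j, k, l, m}.
∂A = cl(A) ∖ int(A) = {i, j, k, l, m} ∖ {i, l, m} = {j, k}.


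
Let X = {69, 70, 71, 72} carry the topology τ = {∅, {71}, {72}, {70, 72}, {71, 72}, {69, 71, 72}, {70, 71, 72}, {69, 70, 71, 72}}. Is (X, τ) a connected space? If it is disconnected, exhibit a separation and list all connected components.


(X, τ) is connected.

Find clopen sets (U ∈ τ with X ∖ U ∈ τ):
  U = ∅, X ∖ U = {69, 70, 71, 72} — both open, so U is clopen.
  U = {69, 70, 71, 72}, X ∖ U = ∅ — both open, so U is clopen.
Only trivial clopens (∅ and X) exist, so (X, τ) is connected.
Compute connected components by grouping points that agree on all clopens:
  component: {69, 70, 71, 72}


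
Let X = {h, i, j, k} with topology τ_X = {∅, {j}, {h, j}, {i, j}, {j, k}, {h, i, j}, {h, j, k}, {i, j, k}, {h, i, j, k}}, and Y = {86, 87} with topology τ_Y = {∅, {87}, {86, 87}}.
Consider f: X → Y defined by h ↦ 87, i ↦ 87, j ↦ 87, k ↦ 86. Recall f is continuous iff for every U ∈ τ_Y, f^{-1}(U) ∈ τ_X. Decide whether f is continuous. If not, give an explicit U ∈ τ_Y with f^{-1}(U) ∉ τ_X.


f IS continuous.

Compute f^{-1}(U) for each U ∈ τ_Y:
  U = ∅: f^{-1}(U) = ∅ ∈ τ_X ✓.
  U = {87}: f^{-1}(U) = {h, i, j} ∈ τ_X ✓.
  U = {86, 87}: f^{-1}(U) = {h, i, j, k} ∈ τ_X ✓.
Every preimage lies in τ_X, so f IS continuous.


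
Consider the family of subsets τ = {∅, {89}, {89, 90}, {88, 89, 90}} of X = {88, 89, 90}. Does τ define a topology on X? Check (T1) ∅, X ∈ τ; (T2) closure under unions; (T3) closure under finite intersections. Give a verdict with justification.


τ IS a topology on X.

Axiom (T1): ∅ ∈ τ? Yes; X ∈ τ? Yes.
Axiom (T2/T3): check pairwise unions and intersections of members of τ.
All pairwise intersections and unions checked — each lies in τ. Therefore τ satisfies (T1), (T2), (T3): it IS a topology on X.


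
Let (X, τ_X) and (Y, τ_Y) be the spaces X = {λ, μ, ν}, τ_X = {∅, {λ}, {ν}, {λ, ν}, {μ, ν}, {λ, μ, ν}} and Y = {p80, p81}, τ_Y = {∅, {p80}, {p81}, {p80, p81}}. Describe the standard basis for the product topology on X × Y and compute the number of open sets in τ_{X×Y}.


Basis B = {∅ × ∅, {λ} × {p80}, {λ} × {p81}, {ν} × {p80}, {ν} × {p81}, {λ} × {p80, p81}, {λ, ν} × {p80}, {λ, ν} × {p81}, {μ, ν} × {p80}, {μ, ν} × {p81}, {ν} × {p80, p81}, {λ, μ, ν} × {p80}, {λ, μ, ν} × {p81}, {λ, ν} × {p80, p81}, {μ, ν} × {p80, p81}, {λ, μ, ν} × {p80, p81}}; |τ_{X×Y}| = 36.

Enumerate products U × V with U ∈ τ_X, V ∈ τ_Y (deduplicated):
  ∅ × ∅ = {} (∅)
  {λ} × {p80} = {(λ,p80)}
  {λ} × {p81} = {(λ,p81)}
  {ν} × {p80} = {(ν,p80)}
  {ν} × {p81} = {(ν,p81)}
  {λ} × {p80, p81} = {(λ,p80), (λ,p81)}
  {λ, ν} × {p80} = {(λ,p80), (ν,p80)}
  {λ, ν} × {p81} = {(λ,p81), (ν,p81)}
  {μ, ν} × {p80} = {(μ,p80), (ν,p80)}
  {μ, ν} × {p81} = {(μ,p81), (ν,p81)}
  {ν} × {p80, p81} = {(ν,p80), (ν,p81)}
  {λ, μ, ν} × {p80} = {(λ,p80), (μ,p80), (ν,p80)}
  {λ, μ, ν} × {p81} = {(λ,p81), (μ,p81), (ν,p81)}
  {λ, ν} × {p80, p81} = {(λ,p80), (λ,p81), (ν,p80), (ν,p81)}
  {μ, ν} × {p80, p81} = {(μ,p80), (μ,p81), (ν,p80), (ν,p81)}
  {λ, μ, ν} × {p80, p81} = {(λ,p80), (λ,p81), (μ,p80), (μ,p81), (ν,p80), (ν,p81)}
These 16 distinct sets form the basis B.
Close under arbitrary unions to get τ_{X×Y}; counting gives |τ_{X×Y}| = 36.


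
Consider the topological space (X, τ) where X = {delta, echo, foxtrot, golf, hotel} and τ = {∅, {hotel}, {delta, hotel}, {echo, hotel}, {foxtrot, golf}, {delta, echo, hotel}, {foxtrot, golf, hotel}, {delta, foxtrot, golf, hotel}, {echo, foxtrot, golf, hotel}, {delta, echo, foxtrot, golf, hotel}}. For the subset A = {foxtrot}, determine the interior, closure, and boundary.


int(A) = ∅, cl(A) = {foxtrot, golf}, ∂A = {foxtrot, golf}.

Closed sets in (X, τ) are complements of opens:
  closed(X, τ) = {∅, {delta}, {echo}, {delta, echo}, {foxtrot, golf}, {delta, echo, hotel}, {delta, foxtrot, golf}, {echo, foxtrot, golf}, {delta, echo, foxtrot, golf}, {delta, echo, foxtrot, golf, hotel}}.
int(A) = ⋃ {U ∈ τ : U ⊆ A}. Opens contained in A: ∅.
Taking the union of these: int(A) = ∅.
cl(A) = ⋂ {C closed : A ⊆ C}. Closed sets containing A: {foxtrot, golf}, {delta, foxtrot, golf}, {echo, foxtrot, golf}, {delta, echo, foxtrot, golf}, {delta, echo, foxtrot, golf, hotel}.
Intersecting these: cl(A) = {foxtrot, golf}.
∂A = cl(A) ∖ int(A) = {foxtrot, golf} ∖ ∅ = {foxtrot, golf}.


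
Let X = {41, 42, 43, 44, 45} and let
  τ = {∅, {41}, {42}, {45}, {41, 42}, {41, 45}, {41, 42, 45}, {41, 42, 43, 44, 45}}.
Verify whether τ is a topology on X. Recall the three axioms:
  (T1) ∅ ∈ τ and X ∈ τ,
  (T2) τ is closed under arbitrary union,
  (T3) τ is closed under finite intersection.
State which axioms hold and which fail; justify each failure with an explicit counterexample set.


τ is NOT a topology on X.

Axiom (T1): ∅ ∈ τ? Yes; X ∈ τ? Yes.
Axiom (T2/T3): check pairwise unions and intersections of members of τ.
Counterexample for (T2): {42} ∪ {45} = {42, 45} ∉ τ. Therefore τ is NOT a topology.


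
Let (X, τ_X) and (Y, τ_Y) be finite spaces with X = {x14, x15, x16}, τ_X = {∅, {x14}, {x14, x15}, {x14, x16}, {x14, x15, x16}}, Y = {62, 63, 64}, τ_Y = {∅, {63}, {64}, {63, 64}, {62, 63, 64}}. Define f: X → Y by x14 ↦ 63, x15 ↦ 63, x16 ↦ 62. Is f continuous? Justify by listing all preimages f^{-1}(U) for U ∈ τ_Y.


f IS continuous.

Compute f^{-1}(U) for each U ∈ τ_Y:
  U = ∅: f^{-1}(U) = ∅ ∈ τ_X ✓.
  U = {63}: f^{-1}(U) = {x14, x15} ∈ τ_X ✓.
  U = {64}: f^{-1}(U) = ∅ ∈ τ_X ✓.
  U = {63, 64}: f^{-1}(U) = {x14, x15} ∈ τ_X ✓.
  U = {62, 63, 64}: f^{-1}(U) = {x14, x15, x16} ∈ τ_X ✓.
Every preimage lies in τ_X, so f IS continuous.


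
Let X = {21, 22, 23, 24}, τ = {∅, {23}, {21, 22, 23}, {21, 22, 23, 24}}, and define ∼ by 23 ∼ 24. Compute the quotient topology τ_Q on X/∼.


X/∼ = {[21], [22], [23=24]}; |τ_Q| = 2.

Equivalence classes: [21], [22], [23=24].
Quotient map π: X → X/∼ sends 21 ↦ [21], 22 ↦ [22], 23 ↦ [23=24], 24 ↦ [23=24].
For each subset V ⊆ X/∼, compute π^{-1}(V) ⊆ X and check whether π^{-1}(V) ∈ τ. V is open in τ_Q iff π^{-1}(V) ∈ τ.
  V = {}: π^{-1}(V) = ∅ ∈ τ ✓.
  V = {[21]}: π^{-1}(V) = {21} ∉ τ ✗.
  V = {[22]}: π^{-1}(V) = {22} ∉ τ ✗.
  V = {[21], [22]}: π^{-1}(V) = {21, 22} ∉ τ ✗.
  V = {[23=24]}: π^{-1}(V) = {23, 24} ∉ τ ✗.
  V = {[21], [23=24]}: π^{-1}(V) = {21, 23, 24} ∉ τ ✗.
  V = {[22], [23=24]}: π^{-1}(V) = {22, 23, 24} ∉ τ ✗.
  V = {[21], [22], [23=24]}: π^{-1}(V) = {21, 22, 23, 24} ∈ τ ✓.
Open sets in the quotient: τ_Q = {{}, {[21], [22], [23=24]}} (2 elements).


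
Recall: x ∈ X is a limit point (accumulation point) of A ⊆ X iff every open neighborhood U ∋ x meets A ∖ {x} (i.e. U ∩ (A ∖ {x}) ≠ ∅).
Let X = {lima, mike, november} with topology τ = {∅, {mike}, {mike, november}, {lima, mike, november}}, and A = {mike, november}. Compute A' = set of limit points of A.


A' = {lima, november}

For each x ∈ X, list the open sets U ∈ τ with x ∈ U, then check whether U ∩ (A ∖ {x}) ≠ ∅ for every such U.
  x = lima: opens ∋ x are {lima, mike, november}; each meets A ∖ {lima}, so x IS a limit point.
  x = mike: open {mike} ∋ x has {mike} ∩ (A ∖ {mike}) = ∅, so x is NOT a limit point.
  x = november: opens ∋ x are {mike, november}, {lima, mike, november}; each meets A ∖ {november}, so x IS a limit point.
Collecting: A' = {lima, november}.


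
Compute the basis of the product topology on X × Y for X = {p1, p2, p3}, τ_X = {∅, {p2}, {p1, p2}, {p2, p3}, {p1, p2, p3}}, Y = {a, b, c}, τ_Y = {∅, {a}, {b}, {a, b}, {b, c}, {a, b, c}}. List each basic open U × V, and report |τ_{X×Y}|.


Basis B = {∅ × ∅, {p2} × {a}, {p2} × {b}, {p1, p2} × {a}, {p1, p2} × {b}, {p2} × {a, b}, {p2, p3} × {a}, {p2} × {b, c}, {p2, p3} × {b}, {p1, p2, p3} × {a}, {p1, p2, p3} × {b}, {p2} × {a, b, c}, {p1, p2} × {a, b}, {p1, p2} × {b, c}, {p2, p3} × {a, b}, {p2, p3} × {b, c}, {p1, p2} × {a, b, c}, {p1, p2, p3} × {a, b}, {p1, p2, p3} × {b, c}, {p2, p3} × {a, b, c}, {p1, p2, p3} × {a, b, c}}; |τ_{X×Y}| = 70.

Enumerate products U × V with U ∈ τ_X, V ∈ τ_Y (deduplicated):
  ∅ × ∅ = {} (∅)
  {p2} × {a} = {(p2,a)}
  {p2} × {b} = {(p2,b)}
  {p1, p2} × {a} = {(p1,a), (p2,a)}
  {p1, p2} × {b} = {(p1,b), (p2,b)}
  {p2} × {a, b} = {(p2,a), (p2,b)}
  {p2, p3} × {a} = {(p2,a), (p3,a)}
  {p2} × {b, c} = {(p2,b), (p2,c)}
  {p2, p3} × {b} = {(p2,b), (p3,b)}
  {p1, p2, p3} × {a} = {(p1,a), (p2,a), (p3,a)}
  {p1, p2, p3} × {b} = {(p1,b), (p2,b), (p3,b)}
  {p2} × {a, b, c} = {(p2,a), (p2,b), (p2,c)}
  {p1, p2} × {a, b} = {(p1,a), (p1,b), (p2,a), (p2,b)}
  {p1, p2} × {b, c} = {(p1,b), (p1,c), (p2,b), (p2,c)}
  {p2, p3} × {a, b} = {(p2,a), (p2,b), (p3,a), (p3,b)}
  {p2, p3} × {b, c} = {(p2,b), (p2,c), (p3,b), (p3,c)}
  {p1, p2} × {a, b, c} = {(p1,a), (p1,b), (p1,c), (p2,a), (p2,b), (p2,c)}
  {p1, p2, p3} × {a, b} = {(p1,a), (p1,b), (p2,a), (p2,b), (p3,a), (p3,b)}
  {p1, p2, p3} × {b, c} = {(p1,b), (p1,c), (p2,b), (p2,c), (p3,b), (p3,c)}
  {p2, p3} × {a, b, c} = {(p2,a), (p2,b), (p2,c), (p3,a), (p3,b), (p3,c)}
  {p1, p2, p3} × {a, b, c} = {(p1,a), (p1,b), (p1,c), (p2,a), (p2,b), (p2,c), (p3,a), (p3,b), (p3,c)}
These 21 distinct sets form the basis B.
Close under arbitrary unions to get τ_{X×Y}; counting gives |τ_{X×Y}| = 70.
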